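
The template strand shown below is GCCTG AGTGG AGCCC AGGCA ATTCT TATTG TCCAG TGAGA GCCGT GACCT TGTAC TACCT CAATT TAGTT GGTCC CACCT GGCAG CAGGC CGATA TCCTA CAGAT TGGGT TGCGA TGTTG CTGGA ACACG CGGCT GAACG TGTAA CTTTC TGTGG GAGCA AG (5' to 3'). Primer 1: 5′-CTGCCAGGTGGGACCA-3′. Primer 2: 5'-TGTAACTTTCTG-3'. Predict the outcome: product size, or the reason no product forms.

Primer 1 (CTGCCAGGTGGGACCA) has reverse complement TGGTCCCACCTGGCAG, which matches the top strand at positions 70–85; primer 1 anneals to the top strand there with its 3' end pointing upstream toward position 70.
Primer 2 (TGTAACTTTCTG) matches the top strand directly at positions 141–152; it anneals to the bottom strand with its 3' end pointing downstream toward position 152.
The 3' ends diverge (primer 1 extends toward position 1, primer 2 toward position 162), so the primers never converge on a shared product.

No product — the primers' 3' ends point away from each other.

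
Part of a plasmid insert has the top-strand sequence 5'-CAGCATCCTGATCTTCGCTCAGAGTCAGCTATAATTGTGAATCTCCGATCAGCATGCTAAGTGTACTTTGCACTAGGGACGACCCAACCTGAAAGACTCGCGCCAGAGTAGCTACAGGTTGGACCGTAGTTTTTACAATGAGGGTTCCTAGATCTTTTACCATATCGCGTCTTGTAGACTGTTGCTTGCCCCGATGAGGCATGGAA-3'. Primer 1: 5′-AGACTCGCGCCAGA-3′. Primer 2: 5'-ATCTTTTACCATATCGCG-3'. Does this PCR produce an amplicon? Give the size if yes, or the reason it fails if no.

No product — both primers anneal to the same strand and extend in the same direction.

Primer 1 (AGACTCGCGCCAGA) matches the top strand at positions 94–107 (3' end points downstream).
Primer 2 (ATCTTTTACCATATCGCG) also matches the top strand directly, at positions 152–169 — its reverse complement CGCGATATGGTAAAAGAT is not present.
Both primers anneal to the bottom strand with 3' ends pointing the same way, so neither can prime synthesis back toward the other.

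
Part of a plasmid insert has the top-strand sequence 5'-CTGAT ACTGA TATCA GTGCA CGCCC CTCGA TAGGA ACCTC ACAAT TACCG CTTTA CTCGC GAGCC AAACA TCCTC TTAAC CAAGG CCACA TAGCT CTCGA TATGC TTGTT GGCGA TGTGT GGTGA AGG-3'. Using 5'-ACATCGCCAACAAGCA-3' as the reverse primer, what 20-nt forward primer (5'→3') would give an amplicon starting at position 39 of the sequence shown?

The reverse primer's reverse complement TGCTTGTTGGCGATGT matches the template at positions 103–118; the product starts at position 39.
The forward primer is identical to the top strand over positions 39–58: TCACAATTACCGCTTTACTC.

5'-TCACAATTACCGCTTTACTC-3'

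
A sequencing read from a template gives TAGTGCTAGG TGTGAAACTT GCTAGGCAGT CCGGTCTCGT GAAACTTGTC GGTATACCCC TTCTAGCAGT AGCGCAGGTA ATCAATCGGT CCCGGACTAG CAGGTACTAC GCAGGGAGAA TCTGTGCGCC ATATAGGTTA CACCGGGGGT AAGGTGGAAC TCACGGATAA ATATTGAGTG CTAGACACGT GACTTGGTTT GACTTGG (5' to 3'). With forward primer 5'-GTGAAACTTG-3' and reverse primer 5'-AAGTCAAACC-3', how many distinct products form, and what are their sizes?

Two products: 194 bp, 167 bp

The forward primer GTGAAACTTG matches the top strand at positions 12–21, 39–48.
The reverse primer's reverse complement is GGTTTGACTT, matching at positions 196–205.
Each forward site pairs with the reverse site to give a product ending at position 205: sizes 194, 167 bp.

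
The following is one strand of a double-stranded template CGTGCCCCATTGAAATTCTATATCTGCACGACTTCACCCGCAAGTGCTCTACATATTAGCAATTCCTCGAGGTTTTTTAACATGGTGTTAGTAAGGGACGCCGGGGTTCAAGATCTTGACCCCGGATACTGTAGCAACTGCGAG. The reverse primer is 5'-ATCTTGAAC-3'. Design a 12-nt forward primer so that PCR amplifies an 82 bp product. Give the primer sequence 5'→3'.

5'-TTCACCCGCAAG-3'

The reverse primer's reverse complement GTTCAAGAT matches the template at positions 106–114, so the product ends at position 114.
An 82 bp product then starts at position 114 − 82 + 1 = 33.
The forward primer is identical to the top strand there: TTCACCCGCAAG.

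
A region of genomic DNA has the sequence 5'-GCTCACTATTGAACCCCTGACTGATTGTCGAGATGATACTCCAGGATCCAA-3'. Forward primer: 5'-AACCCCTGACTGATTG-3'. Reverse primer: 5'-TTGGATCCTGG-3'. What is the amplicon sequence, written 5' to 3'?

5'-AACCCCTGACTGATTGTCGAGATGATACTCCAGGATCCAA-3'

The forward primer matches the template at positions 12–27.
Reverse complement of the reverse primer: CCAGGATCCAA. This occurs on the top strand at positions 41–51.
The product is the template from position 12 through 51 (40 bp).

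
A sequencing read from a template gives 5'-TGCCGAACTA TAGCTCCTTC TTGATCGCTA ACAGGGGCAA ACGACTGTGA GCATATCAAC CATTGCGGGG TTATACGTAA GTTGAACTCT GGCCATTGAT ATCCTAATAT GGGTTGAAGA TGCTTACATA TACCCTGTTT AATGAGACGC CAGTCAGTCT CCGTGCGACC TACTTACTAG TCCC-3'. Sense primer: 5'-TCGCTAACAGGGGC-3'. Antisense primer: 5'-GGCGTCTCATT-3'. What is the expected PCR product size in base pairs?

127 bp

Forward primer TCGCTAACAGGGGC is found on the top strand at positions 25–38.
Taking the reverse complement of GGCGTCTCATT gives AATGAGACGCC, found at positions 141–151 on the template; the primer anneals here to the top strand with its 3' end pointing upstream.
Product length = (reverse-primer end) − (forward-primer start) + 1 = 151 − 25 + 1 = 127 bp.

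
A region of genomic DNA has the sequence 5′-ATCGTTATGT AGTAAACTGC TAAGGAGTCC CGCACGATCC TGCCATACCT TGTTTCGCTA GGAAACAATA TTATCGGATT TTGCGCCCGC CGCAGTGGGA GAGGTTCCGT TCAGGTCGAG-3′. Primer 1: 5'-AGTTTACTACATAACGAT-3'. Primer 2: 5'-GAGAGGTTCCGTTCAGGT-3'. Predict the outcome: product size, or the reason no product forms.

Primer 1 (AGTTTACTACATAACGAT) has reverse complement ATCGTTATGTAGTAAACT, which matches the top strand at positions 1–18; primer 1 anneals to the top strand there with its 3' end pointing upstream toward position 1.
Primer 2 (GAGAGGTTCCGTTCAGGT) matches the top strand directly at positions 99–116; it anneals to the bottom strand with its 3' end pointing downstream toward position 116.
The 3' ends diverge (primer 1 extends toward position 1, primer 2 toward position 120), so the primers never converge on a shared product.

No product — the primers' 3' ends point away from each other.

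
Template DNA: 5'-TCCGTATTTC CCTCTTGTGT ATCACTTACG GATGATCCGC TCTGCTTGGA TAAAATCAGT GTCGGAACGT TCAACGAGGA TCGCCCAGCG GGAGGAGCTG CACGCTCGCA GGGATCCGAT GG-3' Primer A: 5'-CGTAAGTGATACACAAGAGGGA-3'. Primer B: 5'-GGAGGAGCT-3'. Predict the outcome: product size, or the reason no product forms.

No product — the primers' 3' ends point away from each other.

Primer A (CGTAAGTGATACACAAGAGGGA) has reverse complement TCCCTCTTGTGTATCACTTACG, which matches the top strand at positions 9–30; primer A anneals to the top strand there with its 3' end pointing upstream toward position 9.
Primer B (GGAGGAGCT) matches the top strand directly at positions 91–99; it anneals to the bottom strand with its 3' end pointing downstream toward position 99.
The 3' ends diverge (primer A extends toward position 1, primer B toward position 122), so the primers never converge on a shared product.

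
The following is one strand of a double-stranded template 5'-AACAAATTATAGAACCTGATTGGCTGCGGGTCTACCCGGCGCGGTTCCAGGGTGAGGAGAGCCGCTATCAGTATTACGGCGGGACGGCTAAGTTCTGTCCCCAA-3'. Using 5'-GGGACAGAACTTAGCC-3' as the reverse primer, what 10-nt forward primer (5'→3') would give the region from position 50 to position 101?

The reverse primer's reverse complement GGCTAAGTTCTGTCCC matches the template at positions 86–101; the product starts at position 50.
The forward primer is identical to the top strand over positions 50–59: GGGTGAGGAG.

5'-GGGTGAGGAG-3'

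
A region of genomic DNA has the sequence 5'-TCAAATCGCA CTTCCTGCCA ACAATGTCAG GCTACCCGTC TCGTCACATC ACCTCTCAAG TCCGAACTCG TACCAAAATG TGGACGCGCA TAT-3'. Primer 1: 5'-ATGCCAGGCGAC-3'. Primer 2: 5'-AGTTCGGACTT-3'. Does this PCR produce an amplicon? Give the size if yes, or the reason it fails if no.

Primer 1 (ATGCCAGGCGAC) does not match the top strand, and its reverse complement GTCGCCTGGCAT does not match either.
With no annealing site for primer 1, no amplification occurs.

No product — primer 1 has no binding site in the template.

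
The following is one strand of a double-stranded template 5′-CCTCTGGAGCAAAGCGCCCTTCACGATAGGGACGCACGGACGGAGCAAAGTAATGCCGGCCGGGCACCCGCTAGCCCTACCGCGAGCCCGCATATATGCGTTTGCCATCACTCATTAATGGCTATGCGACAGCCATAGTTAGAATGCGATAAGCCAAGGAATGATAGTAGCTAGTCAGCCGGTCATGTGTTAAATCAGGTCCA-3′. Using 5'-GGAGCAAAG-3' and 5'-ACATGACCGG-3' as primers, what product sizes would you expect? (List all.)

183 bp, 147 bp

The forward primer GGAGCAAAG matches the top strand at positions 6–14, 42–50.
The reverse primer's reverse complement is CCGGTCATGT, matching at positions 179–188.
Each forward site pairs with the reverse site to give a product ending at position 188: sizes 183, 147 bp.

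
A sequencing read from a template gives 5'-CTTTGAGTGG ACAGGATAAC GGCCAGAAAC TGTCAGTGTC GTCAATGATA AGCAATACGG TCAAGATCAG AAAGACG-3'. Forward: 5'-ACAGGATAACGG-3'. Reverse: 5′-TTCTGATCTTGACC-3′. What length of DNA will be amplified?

62 bp

Forward primer ACAGGATAACGG is found on the top strand at positions 11–22.
The reverse primer's reverse complement is GGTCAAGATCAGAA, which matches the template at positions 59–72.
Product length = (reverse-primer end) − (forward-primer start) + 1 = 72 − 11 + 1 = 62 bp.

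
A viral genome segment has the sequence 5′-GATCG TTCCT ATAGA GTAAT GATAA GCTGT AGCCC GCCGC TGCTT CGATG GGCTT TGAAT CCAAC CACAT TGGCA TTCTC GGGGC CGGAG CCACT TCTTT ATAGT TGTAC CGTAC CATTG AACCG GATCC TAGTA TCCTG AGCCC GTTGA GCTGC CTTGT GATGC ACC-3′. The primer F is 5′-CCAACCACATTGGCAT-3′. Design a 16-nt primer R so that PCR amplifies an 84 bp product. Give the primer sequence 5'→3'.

The forward primer binds at positions 61–76, so an 84 bp product ends at position 61 + 84 − 1 = 144.
The reverse primer anneals to the top strand over positions 129–144, i.e. to CCTAGTATCCTGAGCC.
Its sequence written 5'→3' is the reverse complement: GGCTCAGGATACTAGG.

5'-GGCTCAGGATACTAGG-3'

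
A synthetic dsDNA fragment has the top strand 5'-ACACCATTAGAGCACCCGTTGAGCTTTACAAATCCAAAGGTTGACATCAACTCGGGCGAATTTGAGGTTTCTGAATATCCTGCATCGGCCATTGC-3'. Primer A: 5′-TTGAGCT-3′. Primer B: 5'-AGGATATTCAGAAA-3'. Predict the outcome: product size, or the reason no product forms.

Primer A (TTGAGCT) matches the top strand at positions 19–25; it acts as a forward primer.
Primer B's reverse complement is TTTCTGAATATCCT, matching the top strand at positions 68–81; it acts as a reverse primer.
The 3' ends face each other across positions 19–81, giving a 63 bp product.

Yes — a 63 bp product.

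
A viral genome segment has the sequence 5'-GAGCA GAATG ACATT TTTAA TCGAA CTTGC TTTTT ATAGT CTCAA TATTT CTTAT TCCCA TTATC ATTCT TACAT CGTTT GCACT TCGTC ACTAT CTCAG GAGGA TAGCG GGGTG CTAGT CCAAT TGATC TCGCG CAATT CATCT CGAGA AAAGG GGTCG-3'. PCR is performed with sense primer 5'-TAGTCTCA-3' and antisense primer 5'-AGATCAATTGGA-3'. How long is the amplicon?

Scanning the template, TAGTCTCA occurs at positions 37–44; this primer anneals to the bottom strand there with its 3' end pointing downstream.
Reverse complement of the reverse primer: TCCAATTGATCT. This occurs on the top strand at positions 120–131.
The product runs from position 37 to position 131, so its length is 131 − 37 + 1 = 95 bp.

95 bp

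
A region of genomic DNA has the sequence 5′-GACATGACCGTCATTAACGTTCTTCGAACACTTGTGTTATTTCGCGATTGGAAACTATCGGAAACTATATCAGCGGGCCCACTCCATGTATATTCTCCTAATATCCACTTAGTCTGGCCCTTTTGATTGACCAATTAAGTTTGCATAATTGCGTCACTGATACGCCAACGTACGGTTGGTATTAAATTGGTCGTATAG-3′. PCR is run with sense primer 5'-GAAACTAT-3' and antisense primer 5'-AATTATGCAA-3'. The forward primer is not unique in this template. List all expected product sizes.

The forward primer GAAACTAT matches the top strand at positions 51–58, 61–68.
The reverse primer's reverse complement is TTGCATAATT, matching at positions 141–150.
Each forward site pairs with the reverse site to give a product ending at position 150: sizes 100, 90 bp.

100 bp, 90 bp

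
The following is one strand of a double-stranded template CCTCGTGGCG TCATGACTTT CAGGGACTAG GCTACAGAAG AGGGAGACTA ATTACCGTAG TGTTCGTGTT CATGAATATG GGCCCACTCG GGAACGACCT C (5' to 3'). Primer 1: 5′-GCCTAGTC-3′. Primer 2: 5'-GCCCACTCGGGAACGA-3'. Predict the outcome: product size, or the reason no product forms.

No product — the primers' 3' ends point away from each other.

Primer 1 (GCCTAGTC) has reverse complement GACTAGGC, which matches the top strand at positions 25–32; primer 1 anneals to the top strand there with its 3' end pointing upstream toward position 25.
Primer 2 (GCCCACTCGGGAACGA) matches the top strand directly at positions 82–97; it anneals to the bottom strand with its 3' end pointing downstream toward position 97.
The 3' ends diverge (primer 1 extends toward position 1, primer 2 toward position 101), so the primers never converge on a shared product.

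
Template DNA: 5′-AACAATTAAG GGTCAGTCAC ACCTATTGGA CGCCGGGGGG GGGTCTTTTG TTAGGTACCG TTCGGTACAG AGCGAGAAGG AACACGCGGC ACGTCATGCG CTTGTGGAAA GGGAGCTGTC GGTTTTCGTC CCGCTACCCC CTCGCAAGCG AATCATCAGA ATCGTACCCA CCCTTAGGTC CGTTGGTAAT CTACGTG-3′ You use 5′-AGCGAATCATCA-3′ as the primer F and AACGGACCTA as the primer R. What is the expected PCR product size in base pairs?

38 bp

Scanning the template, AGCGAATCATCA occurs at positions 147–158; this primer anneals to the bottom strand there with its 3' end pointing downstream.
The reverse primer's reverse complement is TAGGTCCGTT, which matches the template at positions 175–184.
The product runs from position 147 to position 184, so its length is 184 − 147 + 1 = 38 bp.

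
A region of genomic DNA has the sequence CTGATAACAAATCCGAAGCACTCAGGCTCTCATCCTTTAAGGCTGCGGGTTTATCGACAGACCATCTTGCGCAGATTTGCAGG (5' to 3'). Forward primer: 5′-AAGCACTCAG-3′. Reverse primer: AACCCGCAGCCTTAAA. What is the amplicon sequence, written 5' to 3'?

Forward primer AAGCACTCAG is found on the top strand at positions 16–25.
Reverse complement of the reverse primer: TTTAAGGCTGCGGGTT. This occurs on the top strand at positions 36–51.
The product is the template from position 16 through 51 (36 bp).

5'-AAGCACTCAGGCTCTCATCCTTTAAGGCTGCGGGTT-3'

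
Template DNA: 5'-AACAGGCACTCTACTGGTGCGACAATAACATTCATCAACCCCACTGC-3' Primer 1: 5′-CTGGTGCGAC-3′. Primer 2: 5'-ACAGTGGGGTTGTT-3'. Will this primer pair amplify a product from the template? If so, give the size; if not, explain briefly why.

No product — primer 2 has no binding site in the template.

Primer 2 (ACAGTGGGGTTGTT) does not match the top strand, and its reverse complement AACAACCCCACTGT does not match either.
With no annealing site for primer 2, no amplification occurs.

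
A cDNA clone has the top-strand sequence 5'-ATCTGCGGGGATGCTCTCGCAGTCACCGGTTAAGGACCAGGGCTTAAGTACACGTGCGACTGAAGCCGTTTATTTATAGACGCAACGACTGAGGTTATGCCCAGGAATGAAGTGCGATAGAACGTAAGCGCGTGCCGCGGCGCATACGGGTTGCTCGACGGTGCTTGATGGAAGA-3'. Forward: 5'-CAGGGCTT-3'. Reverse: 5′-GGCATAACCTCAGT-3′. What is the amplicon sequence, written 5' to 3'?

5'-CAGGGCTTAAGTACACGTGCGACTGAAGCCGTTTATTTATAGACGCAACGACTGAGGTTATGCC-3'

Forward primer CAGGGCTT is found on the top strand at positions 38–45.
Taking the reverse complement of GGCATAACCTCAGT gives ACTGAGGTTATGCC, found at positions 88–101 on the template; the primer anneals here to the top strand with its 3' end pointing upstream.
The product is the template from position 38 through 101 (64 bp).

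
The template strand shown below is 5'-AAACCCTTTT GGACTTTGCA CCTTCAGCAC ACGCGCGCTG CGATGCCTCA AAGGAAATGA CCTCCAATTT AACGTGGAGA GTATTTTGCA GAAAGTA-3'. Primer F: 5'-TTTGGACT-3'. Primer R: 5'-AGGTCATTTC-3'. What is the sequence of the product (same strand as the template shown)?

5'-TTTGGACTTTGCACCTTCAGCACACGCGCGCTGCGATGCCTCAAAGGAAATGACCT-3'

Forward primer TTTGGACT is found on the top strand at positions 8–15.
Reverse complement of the reverse primer: GAAATGACCT. This occurs on the top strand at positions 54–63.
The product is the template from position 8 through 63 (56 bp).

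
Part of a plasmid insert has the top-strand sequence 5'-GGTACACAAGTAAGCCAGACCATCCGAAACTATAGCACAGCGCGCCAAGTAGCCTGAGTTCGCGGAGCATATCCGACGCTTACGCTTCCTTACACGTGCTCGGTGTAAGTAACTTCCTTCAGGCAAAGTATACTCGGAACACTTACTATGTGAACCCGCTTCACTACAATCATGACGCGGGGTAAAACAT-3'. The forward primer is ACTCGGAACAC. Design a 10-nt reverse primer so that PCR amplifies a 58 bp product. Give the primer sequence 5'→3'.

5'-TGTTTTACCC-3'

The forward primer binds at positions 132–142, so a 58 bp product ends at position 132 + 58 − 1 = 189.
The reverse primer anneals to the top strand over positions 180–189, i.e. to GGGTAAAACA.
Its sequence written 5'→3' is the reverse complement: TGTTTTACCC.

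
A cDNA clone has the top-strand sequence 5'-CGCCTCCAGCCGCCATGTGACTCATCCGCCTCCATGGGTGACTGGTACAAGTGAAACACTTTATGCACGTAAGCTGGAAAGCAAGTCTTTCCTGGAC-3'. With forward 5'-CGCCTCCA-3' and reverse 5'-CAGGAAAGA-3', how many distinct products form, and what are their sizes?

Two products: 94 bp, 68 bp

The forward primer CGCCTCCA matches the top strand at positions 1–8, 27–34.
The reverse primer's reverse complement is TCTTTCCTG, matching at positions 86–94.
Each forward site pairs with the reverse site to give a product ending at position 94: sizes 94, 68 bp.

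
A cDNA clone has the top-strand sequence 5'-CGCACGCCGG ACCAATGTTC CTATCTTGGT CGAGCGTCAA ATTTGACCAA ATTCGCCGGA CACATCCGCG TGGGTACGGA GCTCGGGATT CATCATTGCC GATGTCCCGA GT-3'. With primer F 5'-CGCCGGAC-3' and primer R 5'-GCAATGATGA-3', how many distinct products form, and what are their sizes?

The forward primer CGCCGGAC matches the top strand at positions 5–12, 54–61.
The reverse primer's reverse complement is TCATCATTGC, matching at positions 90–99.
Each forward site pairs with the reverse site to give a product ending at position 99: sizes 95, 46 bp.

Two products: 95 bp, 46 bp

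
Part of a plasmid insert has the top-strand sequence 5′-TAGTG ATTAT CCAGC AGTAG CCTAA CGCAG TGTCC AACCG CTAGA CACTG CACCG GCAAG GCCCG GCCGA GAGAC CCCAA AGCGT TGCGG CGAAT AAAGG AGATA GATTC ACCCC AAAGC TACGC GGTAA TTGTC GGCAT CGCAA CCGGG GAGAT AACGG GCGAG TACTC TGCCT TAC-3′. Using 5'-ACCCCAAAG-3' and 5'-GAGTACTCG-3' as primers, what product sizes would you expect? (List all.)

The forward primer ACCCCAAAG matches the top strand at positions 74–82, 111–119.
The reverse primer's reverse complement is CGAGTACTC, matching at positions 162–170.
Each forward site pairs with the reverse site to give a product ending at position 170: sizes 97, 60 bp.

97 bp, 60 bp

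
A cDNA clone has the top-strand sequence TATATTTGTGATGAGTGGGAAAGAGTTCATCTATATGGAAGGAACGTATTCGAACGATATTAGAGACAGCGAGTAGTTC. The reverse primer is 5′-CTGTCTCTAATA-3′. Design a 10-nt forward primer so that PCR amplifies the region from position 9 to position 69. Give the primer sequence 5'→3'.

5'-TGATGAGTGG-3'

The reverse primer's reverse complement TATTAGAGACAG matches the template at positions 58–69; the product starts at position 9.
The forward primer is identical to the top strand over positions 9–18: TGATGAGTGG.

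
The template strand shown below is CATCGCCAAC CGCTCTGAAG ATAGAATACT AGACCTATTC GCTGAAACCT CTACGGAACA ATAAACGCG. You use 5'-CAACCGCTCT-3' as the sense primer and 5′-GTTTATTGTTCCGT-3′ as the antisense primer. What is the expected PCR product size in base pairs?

60 bp

The forward primer matches the template at positions 7–16.
Reverse complement of the reverse primer: ACGGAACAATAAAC. This occurs on the top strand at positions 53–66.
The product runs from position 7 to position 66, so its length is 66 − 7 + 1 = 60 bp.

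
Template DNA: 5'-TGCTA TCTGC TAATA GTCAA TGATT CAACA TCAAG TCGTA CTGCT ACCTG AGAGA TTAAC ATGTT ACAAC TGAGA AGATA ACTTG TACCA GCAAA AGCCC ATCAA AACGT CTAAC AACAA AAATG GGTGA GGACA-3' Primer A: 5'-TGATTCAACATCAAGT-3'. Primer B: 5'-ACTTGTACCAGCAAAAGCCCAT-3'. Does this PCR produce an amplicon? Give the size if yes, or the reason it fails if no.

Primer A (TGATTCAACATCAAGT) matches the top strand at positions 21–36 (3' end points downstream).
Primer B (ACTTGTACCAGCAAAAGCCCAT) also matches the top strand directly, at positions 81–102 — its reverse complement ATGGGCTTTTGCTGGTACAAGT is not present.
Both primers anneal to the bottom strand with 3' ends pointing the same way, so neither can prime synthesis back toward the other.

No product — both primers anneal to the same strand and extend in the same direction.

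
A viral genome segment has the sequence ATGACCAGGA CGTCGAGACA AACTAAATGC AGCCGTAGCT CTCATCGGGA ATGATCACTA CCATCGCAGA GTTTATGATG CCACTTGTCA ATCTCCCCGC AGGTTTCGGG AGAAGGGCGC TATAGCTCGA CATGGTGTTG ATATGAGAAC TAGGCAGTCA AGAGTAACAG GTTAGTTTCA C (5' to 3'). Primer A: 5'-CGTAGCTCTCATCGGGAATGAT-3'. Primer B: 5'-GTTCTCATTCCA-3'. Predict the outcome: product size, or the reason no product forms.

No product — primer B has no binding site in the template.

Primer B (GTTCTCATTCCA) does not match the top strand, and its reverse complement TGGAATGAGAAC does not match either.
With no annealing site for primer B, no amplification occurs.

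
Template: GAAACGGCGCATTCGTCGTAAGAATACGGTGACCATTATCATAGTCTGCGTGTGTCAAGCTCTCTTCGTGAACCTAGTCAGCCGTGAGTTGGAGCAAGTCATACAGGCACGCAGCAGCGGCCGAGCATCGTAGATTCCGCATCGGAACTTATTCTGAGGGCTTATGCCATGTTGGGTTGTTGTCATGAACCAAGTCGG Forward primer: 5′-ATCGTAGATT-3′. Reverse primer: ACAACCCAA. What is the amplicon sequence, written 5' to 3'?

The forward primer matches the template at positions 127–136.
The reverse primer's reverse complement is TTGGGTTGT, which matches the template at positions 172–180.
The product is the template from position 127 through 180 (54 bp).

5'-ATCGTAGATTCCGCATCGGAACTTATTCTGAGGGCTTATGCCATGTTGGGTTGT-3'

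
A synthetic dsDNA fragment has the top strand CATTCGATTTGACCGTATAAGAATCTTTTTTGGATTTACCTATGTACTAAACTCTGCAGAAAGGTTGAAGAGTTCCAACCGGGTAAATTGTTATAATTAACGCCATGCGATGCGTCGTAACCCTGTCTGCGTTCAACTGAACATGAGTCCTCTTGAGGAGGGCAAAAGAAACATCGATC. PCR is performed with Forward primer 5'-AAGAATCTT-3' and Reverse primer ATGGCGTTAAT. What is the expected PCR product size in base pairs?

88 bp

Forward primer AAGAATCTT is found on the top strand at positions 19–27.
Taking the reverse complement of ATGGCGTTAAT gives ATTAACGCCAT, found at positions 96–106 on the template; the primer anneals here to the top strand with its 3' end pointing upstream.
The product runs from position 19 to position 106, so its length is 106 − 19 + 1 = 88 bp.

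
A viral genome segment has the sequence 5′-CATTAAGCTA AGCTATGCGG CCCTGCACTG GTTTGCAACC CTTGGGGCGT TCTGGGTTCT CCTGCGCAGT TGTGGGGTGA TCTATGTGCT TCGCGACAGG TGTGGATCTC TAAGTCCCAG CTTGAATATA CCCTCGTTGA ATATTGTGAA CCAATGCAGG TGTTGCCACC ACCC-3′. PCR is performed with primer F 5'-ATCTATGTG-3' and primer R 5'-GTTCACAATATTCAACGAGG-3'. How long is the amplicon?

Scanning the template, ATCTATGTG occurs at positions 80–88; this primer anneals to the bottom strand there with its 3' end pointing downstream.
The reverse primer's reverse complement is CCTCGTTGAATATTGTGAAC, which matches the template at positions 132–151.
The product runs from position 80 to position 151, so its length is 151 − 80 + 1 = 72 bp.

72 bp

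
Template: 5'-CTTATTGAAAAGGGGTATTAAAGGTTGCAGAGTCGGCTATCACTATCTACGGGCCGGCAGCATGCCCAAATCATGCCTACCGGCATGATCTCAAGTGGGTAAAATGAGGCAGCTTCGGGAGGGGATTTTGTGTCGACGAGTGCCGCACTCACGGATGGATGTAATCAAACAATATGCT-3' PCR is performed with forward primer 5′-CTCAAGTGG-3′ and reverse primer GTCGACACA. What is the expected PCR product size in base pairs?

Scanning the template, CTCAAGTGG occurs at positions 90–98; this primer anneals to the bottom strand there with its 3' end pointing downstream.
Reverse complement of the reverse primer: TGTGTCGAC. This occurs on the top strand at positions 129–137.
Amplicon spans positions 90–137: 48 bp.

48 bp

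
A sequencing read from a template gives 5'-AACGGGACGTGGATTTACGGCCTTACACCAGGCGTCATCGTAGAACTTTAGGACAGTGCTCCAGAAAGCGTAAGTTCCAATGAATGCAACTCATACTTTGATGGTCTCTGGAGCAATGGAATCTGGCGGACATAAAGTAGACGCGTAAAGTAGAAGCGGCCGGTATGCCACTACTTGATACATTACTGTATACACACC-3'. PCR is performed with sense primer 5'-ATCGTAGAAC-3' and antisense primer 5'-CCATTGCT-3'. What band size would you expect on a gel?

The forward primer matches the template at positions 37–46.
The reverse primer's reverse complement is AGCAATGG, which matches the template at positions 112–119.
The product runs from position 37 to position 119, so its length is 119 − 37 + 1 = 83 bp.

83 bp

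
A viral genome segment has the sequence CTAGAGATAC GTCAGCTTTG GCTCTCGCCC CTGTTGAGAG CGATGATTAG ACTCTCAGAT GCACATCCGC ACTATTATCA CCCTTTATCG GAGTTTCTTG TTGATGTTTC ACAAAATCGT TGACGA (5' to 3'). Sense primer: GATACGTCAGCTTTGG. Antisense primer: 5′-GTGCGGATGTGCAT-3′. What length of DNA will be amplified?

Forward primer GATACGTCAGCTTTGG is found on the top strand at positions 6–21.
Reverse complement of the reverse primer: ATGCACATCCGCAC. This occurs on the top strand at positions 59–72.
Amplicon spans positions 6–72: 67 bp.

67 bp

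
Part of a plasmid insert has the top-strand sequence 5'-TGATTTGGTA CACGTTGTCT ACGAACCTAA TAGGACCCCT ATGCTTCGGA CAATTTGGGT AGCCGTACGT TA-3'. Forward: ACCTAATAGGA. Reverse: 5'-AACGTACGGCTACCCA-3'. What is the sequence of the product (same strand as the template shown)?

Scanning the template, ACCTAATAGGA occurs at positions 25–35; this primer anneals to the bottom strand there with its 3' end pointing downstream.
Taking the reverse complement of AACGTACGGCTACCCA gives TGGGTAGCCGTACGTT, found at positions 56–71 on the template; the primer anneals here to the top strand with its 3' end pointing upstream.
The product is the template from position 25 through 71 (47 bp).

5'-ACCTAATAGGACCCCTATGCTTCGGACAATTTGGGTAGCCGTACGTT-3'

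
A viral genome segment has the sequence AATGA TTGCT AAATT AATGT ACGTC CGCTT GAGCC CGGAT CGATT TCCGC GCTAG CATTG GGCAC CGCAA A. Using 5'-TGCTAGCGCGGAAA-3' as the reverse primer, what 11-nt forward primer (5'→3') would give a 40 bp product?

5'-TGTACGTCCGC-3'

The reverse primer's reverse complement TTTCCGCGCTAGCA matches the template at positions 44–57, so the product ends at position 57.
A 40 bp product then starts at position 57 − 40 + 1 = 18.
The forward primer is identical to the top strand there: TGTACGTCCGC.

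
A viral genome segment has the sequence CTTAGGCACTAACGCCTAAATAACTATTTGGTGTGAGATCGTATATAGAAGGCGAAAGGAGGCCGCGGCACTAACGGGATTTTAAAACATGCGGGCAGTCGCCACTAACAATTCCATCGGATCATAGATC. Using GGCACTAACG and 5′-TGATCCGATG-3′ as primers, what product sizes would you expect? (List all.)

The forward primer GGCACTAACG matches the top strand at positions 5–14, 67–76.
The reverse primer's reverse complement is CATCGGATCA, matching at positions 115–124.
Each forward site pairs with the reverse site to give a product ending at position 124: sizes 120, 58 bp.

120 bp, 58 bp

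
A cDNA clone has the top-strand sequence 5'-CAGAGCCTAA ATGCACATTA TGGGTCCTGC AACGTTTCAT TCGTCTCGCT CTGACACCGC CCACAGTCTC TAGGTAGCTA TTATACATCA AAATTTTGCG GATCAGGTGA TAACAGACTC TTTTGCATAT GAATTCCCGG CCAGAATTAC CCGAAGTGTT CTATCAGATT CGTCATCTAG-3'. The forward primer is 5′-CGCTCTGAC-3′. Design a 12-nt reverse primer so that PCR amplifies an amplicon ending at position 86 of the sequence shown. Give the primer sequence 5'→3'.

5'-GTATAATAGCTA-3'

The forward primer binds at positions 47–55; the product's 3' end on the top strand is position 86.
The reverse primer anneals to the top strand over positions 75–86, i.e. to TAGCTATTATAC.
Its sequence written 5'→3' is the reverse complement: GTATAATAGCTA.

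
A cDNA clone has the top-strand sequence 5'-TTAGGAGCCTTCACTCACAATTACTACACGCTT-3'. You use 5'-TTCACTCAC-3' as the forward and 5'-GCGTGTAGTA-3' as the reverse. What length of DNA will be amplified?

Forward primer TTCACTCAC is found on the top strand at positions 10–18.
Taking the reverse complement of GCGTGTAGTA gives TACTACACGC, found at positions 22–31 on the template; the primer anneals here to the top strand with its 3' end pointing upstream.
Amplicon spans positions 10–31: 22 bp.

22 bp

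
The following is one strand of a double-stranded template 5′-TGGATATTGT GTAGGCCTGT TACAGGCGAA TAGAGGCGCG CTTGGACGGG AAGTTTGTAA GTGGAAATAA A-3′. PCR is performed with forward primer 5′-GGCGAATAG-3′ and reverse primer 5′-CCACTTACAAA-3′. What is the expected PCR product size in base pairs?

40 bp

Scanning the template, GGCGAATAG occurs at positions 25–33; this primer anneals to the bottom strand there with its 3' end pointing downstream.
Reverse complement of the reverse primer: TTTGTAAGTGG. This occurs on the top strand at positions 54–64.
Amplicon spans positions 25–64: 40 bp.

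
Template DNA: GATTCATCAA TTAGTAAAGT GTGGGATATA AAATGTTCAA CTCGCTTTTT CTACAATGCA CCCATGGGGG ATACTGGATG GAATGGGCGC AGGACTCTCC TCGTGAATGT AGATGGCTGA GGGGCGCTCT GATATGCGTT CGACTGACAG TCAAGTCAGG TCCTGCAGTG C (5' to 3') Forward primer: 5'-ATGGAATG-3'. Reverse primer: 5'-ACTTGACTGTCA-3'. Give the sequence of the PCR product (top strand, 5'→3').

5'-ATGGAATGGGCGCAGGACTCTCCTCGTGAATGTAGATGGCTGAGGGGCGCTCTGATATGCGTTCGACTGACAGTCAAGT-3'

Forward primer ATGGAATG is found on the top strand at positions 78–85.
The reverse primer's reverse complement is TGACAGTCAAGT, which matches the template at positions 145–156.
The product is the template from position 78 through 156 (79 bp).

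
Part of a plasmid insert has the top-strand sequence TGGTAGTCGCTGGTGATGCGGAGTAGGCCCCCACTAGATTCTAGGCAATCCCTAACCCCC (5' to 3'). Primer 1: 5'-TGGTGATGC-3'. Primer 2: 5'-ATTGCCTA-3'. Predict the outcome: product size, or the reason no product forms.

Primer 1 (TGGTGATGC) matches the top strand at positions 11–19; it acts as a forward primer.
Primer 2's reverse complement is TAGGCAAT, matching the top strand at positions 42–49; it acts as a reverse primer.
The 3' ends face each other across positions 11–49, giving a 39 bp product.

Yes — a 39 bp product.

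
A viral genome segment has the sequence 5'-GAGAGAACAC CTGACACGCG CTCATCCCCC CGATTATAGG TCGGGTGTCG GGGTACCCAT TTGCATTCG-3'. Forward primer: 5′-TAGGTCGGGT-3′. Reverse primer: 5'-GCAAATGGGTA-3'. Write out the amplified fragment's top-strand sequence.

5'-TAGGTCGGGTGTCGGGGTACCCATTTGC-3'

The forward primer matches the template at positions 37–46.
Taking the reverse complement of GCAAATGGGTA gives TACCCATTTGC, found at positions 54–64 on the template; the primer anneals here to the top strand with its 3' end pointing upstream.
The product is the template from position 37 through 64 (28 bp).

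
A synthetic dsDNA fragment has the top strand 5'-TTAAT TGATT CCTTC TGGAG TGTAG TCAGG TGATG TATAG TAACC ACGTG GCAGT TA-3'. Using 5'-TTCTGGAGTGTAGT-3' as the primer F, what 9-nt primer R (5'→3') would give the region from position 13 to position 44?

The product's 3' end on the top strand is position 44.
The reverse primer anneals to the top strand over positions 36–44, i.e. to TATAGTAAC.
Its sequence written 5'→3' is the reverse complement: GTTACTATA.

5'-GTTACTATA-3'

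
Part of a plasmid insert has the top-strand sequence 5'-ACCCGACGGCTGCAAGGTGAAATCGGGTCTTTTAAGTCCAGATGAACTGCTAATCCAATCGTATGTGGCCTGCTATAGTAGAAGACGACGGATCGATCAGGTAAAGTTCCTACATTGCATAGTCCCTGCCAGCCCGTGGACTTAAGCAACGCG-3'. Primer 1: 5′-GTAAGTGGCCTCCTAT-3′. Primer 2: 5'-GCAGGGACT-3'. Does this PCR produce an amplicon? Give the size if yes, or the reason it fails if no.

Primer 1 (GTAAGTGGCCTCCTAT) does not match the top strand, and its reverse complement ATAGGAGGCCACTTAC does not match either.
With no annealing site for primer 1, no amplification occurs.

No product — primer 1 has no binding site in the template.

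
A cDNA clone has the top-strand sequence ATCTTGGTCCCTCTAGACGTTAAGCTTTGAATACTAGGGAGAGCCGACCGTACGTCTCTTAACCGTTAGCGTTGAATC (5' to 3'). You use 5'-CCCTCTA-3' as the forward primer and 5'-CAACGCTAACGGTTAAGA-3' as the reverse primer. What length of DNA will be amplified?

66 bp

Forward primer CCCTCTA is found on the top strand at positions 9–15.
The reverse primer's reverse complement is TCTTAACCGTTAGCGTTG, which matches the template at positions 57–74.
Product length = (reverse-primer end) − (forward-primer start) + 1 = 74 − 9 + 1 = 66 bp.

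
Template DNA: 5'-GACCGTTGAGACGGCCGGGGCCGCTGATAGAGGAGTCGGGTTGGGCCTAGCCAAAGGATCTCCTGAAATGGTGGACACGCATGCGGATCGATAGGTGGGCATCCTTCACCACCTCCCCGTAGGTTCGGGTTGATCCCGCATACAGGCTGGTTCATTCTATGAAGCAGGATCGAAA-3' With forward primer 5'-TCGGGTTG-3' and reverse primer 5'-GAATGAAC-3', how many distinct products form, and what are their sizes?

The forward primer TCGGGTTG matches the top strand at positions 36–43, 125–132.
The reverse primer's reverse complement is GTTCATTC, matching at positions 150–157.
Each forward site pairs with the reverse site to give a product ending at position 157: sizes 122, 33 bp.

Two products: 122 bp, 33 bp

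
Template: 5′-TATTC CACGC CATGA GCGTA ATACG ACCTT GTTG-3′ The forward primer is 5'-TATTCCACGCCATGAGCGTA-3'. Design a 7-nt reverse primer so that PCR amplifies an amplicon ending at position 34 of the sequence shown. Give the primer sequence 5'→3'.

5'-CAACAAG-3'

The forward primer binds at positions 1–20; the product's 3' end on the top strand is position 34.
The reverse primer anneals to the top strand over positions 28–34, i.e. to CTTGTTG.
Its sequence written 5'→3' is the reverse complement: CAACAAG.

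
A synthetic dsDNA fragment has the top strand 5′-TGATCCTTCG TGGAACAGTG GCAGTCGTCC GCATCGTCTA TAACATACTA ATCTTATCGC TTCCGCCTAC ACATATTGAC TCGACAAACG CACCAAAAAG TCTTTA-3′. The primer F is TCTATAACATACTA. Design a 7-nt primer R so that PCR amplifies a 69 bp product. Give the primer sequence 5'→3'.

The forward primer binds at positions 37–50, so a 69 bp product ends at position 37 + 69 − 1 = 105.
The reverse primer anneals to the top strand over positions 99–105, i.e. to AGTCTTT.
Its sequence written 5'→3' is the reverse complement: AAAGACT.

5'-AAAGACT-3'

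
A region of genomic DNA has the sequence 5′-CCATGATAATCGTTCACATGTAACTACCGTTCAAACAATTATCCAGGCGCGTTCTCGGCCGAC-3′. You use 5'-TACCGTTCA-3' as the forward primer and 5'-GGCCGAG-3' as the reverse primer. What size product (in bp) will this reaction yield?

Forward primer TACCGTTCA is found on the top strand at positions 25–33.
Reverse complement of the reverse primer: CTCGGCC. This occurs on the top strand at positions 54–60.
Product length = (reverse-primer end) − (forward-primer start) + 1 = 60 − 25 + 1 = 36 bp.

36 bp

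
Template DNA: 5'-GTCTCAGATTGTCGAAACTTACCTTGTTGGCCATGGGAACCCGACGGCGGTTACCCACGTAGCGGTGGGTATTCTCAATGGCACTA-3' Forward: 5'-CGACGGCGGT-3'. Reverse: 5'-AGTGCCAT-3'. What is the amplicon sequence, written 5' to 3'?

5'-CGACGGCGGTTACCCACGTAGCGGTGGGTATTCTCAATGGCACT-3'

The forward primer matches the template at positions 42–51.
The reverse primer's reverse complement is ATGGCACT, which matches the template at positions 78–85.
The product is the template from position 42 through 85 (44 bp).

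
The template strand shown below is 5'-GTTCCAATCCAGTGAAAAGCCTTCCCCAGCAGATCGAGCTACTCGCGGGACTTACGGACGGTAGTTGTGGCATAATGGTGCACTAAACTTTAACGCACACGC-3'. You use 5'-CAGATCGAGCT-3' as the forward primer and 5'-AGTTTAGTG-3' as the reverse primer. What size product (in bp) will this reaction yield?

Scanning the template, CAGATCGAGCT occurs at positions 30–40; this primer anneals to the bottom strand there with its 3' end pointing downstream.
Reverse complement of the reverse primer: CACTAAACT. This occurs on the top strand at positions 81–89.
The product runs from position 30 to position 89, so its length is 89 − 30 + 1 = 60 bp.

60 bp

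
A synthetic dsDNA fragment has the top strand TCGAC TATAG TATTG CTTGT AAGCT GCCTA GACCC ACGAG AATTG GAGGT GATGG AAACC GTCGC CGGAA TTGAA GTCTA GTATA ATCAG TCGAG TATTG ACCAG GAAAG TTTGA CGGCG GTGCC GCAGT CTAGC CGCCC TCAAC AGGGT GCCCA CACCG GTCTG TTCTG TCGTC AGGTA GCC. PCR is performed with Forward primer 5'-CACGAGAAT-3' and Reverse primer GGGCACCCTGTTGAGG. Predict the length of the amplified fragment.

The forward primer matches the template at positions 35–43.
Reverse complement of the reverse primer: CCTCAACAGGGTGCCC. This occurs on the top strand at positions 139–154.
Amplicon spans positions 35–154: 120 bp.

120 bp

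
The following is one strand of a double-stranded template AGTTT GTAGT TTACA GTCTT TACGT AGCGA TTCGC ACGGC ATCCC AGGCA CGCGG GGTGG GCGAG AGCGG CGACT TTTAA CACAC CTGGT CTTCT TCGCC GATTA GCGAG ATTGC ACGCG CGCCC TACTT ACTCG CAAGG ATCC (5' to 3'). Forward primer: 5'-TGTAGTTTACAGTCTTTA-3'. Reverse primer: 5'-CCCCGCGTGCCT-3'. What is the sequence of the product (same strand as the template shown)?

5'-TGTAGTTTACAGTCTTTACGTAGCGATTCGCACGGCATCCCAGGCACGCGGGG-3'

Scanning the template, TGTAGTTTACAGTCTTTA occurs at positions 5–22; this primer anneals to the bottom strand there with its 3' end pointing downstream.
Reverse complement of the reverse primer: AGGCACGCGGGG. This occurs on the top strand at positions 46–57.
The product is the template from position 5 through 57 (53 bp).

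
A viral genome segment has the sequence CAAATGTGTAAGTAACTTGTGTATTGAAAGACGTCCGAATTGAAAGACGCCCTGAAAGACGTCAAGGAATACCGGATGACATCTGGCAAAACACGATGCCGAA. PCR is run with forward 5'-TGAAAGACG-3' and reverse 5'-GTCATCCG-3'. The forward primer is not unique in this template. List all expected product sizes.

56 bp, 40 bp, 28 bp

The forward primer TGAAAGACG matches the top strand at positions 25–33, 41–49, 53–61.
The reverse primer's reverse complement is CGGATGAC, matching at positions 73–80.
Each forward site pairs with the reverse site to give a product ending at position 80: sizes 56, 40, 28 bp.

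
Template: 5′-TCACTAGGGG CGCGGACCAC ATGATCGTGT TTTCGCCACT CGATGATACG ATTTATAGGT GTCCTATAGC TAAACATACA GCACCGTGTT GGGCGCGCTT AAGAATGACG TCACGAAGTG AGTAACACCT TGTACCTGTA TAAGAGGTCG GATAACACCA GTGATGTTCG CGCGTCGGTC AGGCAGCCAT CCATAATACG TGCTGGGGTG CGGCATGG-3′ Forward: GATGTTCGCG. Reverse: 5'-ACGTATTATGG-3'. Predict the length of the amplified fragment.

39 bp

The forward primer matches the template at positions 163–172.
The reverse primer's reverse complement is CCATAATACGT, which matches the template at positions 191–201.
The product runs from position 163 to position 201, so its length is 201 − 163 + 1 = 39 bp.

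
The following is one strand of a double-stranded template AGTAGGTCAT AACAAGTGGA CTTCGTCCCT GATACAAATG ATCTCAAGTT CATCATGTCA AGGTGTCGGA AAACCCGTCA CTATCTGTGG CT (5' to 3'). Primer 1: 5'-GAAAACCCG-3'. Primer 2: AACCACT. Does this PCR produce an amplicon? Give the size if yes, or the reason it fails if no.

Primer 2 (AACCACT) does not match the top strand, and its reverse complement AGTGGTT does not match either.
With no annealing site for primer 2, no amplification occurs.

No product — primer 2 has no binding site in the template.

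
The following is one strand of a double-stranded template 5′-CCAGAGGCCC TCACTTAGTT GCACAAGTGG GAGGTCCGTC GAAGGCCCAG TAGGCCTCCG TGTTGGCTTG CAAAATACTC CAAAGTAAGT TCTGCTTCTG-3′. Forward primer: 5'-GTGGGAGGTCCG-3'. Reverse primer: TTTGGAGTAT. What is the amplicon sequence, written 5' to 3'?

Forward primer GTGGGAGGTCCG is found on the top strand at positions 27–38.
The reverse primer's reverse complement is ATACTCCAAA, which matches the template at positions 75–84.
The product is the template from position 27 through 84 (58 bp).

5'-GTGGGAGGTCCGTCGAAGGCCCAGTAGGCCTCCGTGTTGGCTTGCAAAATACTCCAAA-3'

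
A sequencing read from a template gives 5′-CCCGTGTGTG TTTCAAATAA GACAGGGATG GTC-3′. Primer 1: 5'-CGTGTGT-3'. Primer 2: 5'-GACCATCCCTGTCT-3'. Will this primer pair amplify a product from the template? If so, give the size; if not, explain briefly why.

Yes — a 31 bp product.

Primer 1 (CGTGTGT) matches the top strand at positions 3–9; it acts as a forward primer.
Primer 2's reverse complement is AGACAGGGATGGTC, matching the top strand at positions 20–33; it acts as a reverse primer.
The 3' ends face each other across positions 3–33, giving a 31 bp product.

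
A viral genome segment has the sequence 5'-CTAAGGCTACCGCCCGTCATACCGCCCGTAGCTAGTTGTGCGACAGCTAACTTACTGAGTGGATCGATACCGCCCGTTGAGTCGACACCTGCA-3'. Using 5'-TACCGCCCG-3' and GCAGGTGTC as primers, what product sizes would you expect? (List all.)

85 bp, 73 bp, 25 bp

The forward primer TACCGCCCG matches the top strand at positions 8–16, 20–28, 68–76.
The reverse primer's reverse complement is GACACCTGC, matching at positions 84–92.
Each forward site pairs with the reverse site to give a product ending at position 92: sizes 85, 73, 25 bp.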